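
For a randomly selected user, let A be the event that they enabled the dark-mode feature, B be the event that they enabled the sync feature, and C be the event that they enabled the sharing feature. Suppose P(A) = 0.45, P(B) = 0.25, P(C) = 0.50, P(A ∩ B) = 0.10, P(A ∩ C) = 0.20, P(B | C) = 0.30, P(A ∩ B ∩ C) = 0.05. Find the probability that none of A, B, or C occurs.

0.20

P(B ∩ C) = P(C)·P(B|C) = 0.50 × 0.30 = 0.15
P(A ∪ B ∪ C) = 0.45 + 0.25 + 0.50 − 0.10 − 0.20 − 0.15 + 0.05 = 0.80
P(none) = 1 − 0.80 = 0.20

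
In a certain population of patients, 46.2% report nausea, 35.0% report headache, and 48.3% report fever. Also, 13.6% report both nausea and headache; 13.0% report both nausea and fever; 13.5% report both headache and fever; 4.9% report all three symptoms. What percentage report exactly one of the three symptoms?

P(exactly one) = 46.2 + 35.0 + 48.3 − 2·13.6 − 2·13.0 − 2·13.5 + 3·4.9 = 64.0%

64.0%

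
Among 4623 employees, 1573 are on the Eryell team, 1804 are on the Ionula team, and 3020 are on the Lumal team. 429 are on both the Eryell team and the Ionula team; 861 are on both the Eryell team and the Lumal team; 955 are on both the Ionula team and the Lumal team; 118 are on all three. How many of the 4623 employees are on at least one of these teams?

By inclusion-exclusion,
N(≥1) = 1573 + 1804 + 3020 − 429 − 861 − 955 + 118 = 4270

4270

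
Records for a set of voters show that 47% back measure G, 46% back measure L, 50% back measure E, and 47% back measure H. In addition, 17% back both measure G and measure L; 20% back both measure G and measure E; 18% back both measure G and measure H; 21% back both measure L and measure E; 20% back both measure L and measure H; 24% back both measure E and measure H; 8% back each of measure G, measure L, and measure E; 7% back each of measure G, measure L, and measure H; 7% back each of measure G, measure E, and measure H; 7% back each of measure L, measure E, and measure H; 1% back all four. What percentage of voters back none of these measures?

2%

P(≥1) = 47 + 46 + 50 + 47 − 17 − 20 − 18 − 21 − 20 − 24 + 8 + 7 + 7 + 7 − 1 = 98%
P(none) = 100% − 98% = 2%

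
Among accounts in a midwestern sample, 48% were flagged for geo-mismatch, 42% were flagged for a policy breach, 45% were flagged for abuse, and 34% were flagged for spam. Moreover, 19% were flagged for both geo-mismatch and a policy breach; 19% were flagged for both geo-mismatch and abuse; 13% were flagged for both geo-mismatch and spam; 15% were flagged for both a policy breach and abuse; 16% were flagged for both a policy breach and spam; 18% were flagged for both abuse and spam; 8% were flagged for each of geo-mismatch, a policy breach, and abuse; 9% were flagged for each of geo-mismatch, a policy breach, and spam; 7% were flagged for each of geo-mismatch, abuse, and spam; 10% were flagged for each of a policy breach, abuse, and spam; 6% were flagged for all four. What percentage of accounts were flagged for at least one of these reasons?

Using inclusion–exclusion:
P(at least one) = 48 + 42 + 45 + 34 − 19 − 19 − 13 − 15 − 16 − 18 + 8 + 9 + 7 + 10 − 6 = 97%

97%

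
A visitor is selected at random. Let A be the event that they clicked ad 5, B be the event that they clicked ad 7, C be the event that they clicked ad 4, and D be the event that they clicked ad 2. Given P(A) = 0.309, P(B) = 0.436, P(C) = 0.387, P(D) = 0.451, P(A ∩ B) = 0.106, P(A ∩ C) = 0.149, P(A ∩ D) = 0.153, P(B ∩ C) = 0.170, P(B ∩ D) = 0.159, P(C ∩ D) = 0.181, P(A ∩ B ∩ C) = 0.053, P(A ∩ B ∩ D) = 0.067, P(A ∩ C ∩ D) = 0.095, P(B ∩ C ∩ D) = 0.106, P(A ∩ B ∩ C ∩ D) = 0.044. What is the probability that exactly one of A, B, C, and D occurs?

By inclusion–exclusion (exactly-one form):
P(exactly one) = 0.309 + 0.436 + 0.387 + 0.451 − 2·0.106 − 2·0.149 − 2·0.153 − 2·0.170 − 2·0.159 − 2·0.181 + 3·0.053 + 3·0.067 + 3·0.095 + 3·0.106 − 4·0.044 = 0.534

0.534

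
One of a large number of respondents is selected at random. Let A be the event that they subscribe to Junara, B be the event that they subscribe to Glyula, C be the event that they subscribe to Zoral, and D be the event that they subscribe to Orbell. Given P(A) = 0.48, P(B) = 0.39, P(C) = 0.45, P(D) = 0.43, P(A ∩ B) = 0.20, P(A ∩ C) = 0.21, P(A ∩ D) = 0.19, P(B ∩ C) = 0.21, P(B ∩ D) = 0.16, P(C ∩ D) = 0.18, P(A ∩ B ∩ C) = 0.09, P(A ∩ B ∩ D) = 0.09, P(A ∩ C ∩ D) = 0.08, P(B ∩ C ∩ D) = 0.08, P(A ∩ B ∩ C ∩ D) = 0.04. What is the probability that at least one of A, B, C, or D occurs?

P(A ∪ B ∪ C ∪ D) = 0.48 + 0.39 + 0.45 + 0.43 − 0.20 − 0.21 − 0.19 − 0.21 − 0.16 − 0.18 + 0.09 + 0.09 + 0.08 + 0.08 − 0.04 = 0.90

0.90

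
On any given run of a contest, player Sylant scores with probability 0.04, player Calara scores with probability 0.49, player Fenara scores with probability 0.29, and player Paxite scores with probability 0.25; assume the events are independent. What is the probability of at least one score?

P(none) = (1 − 0.04) × (1 − 0.49) × (1 − 0.29) × (1 − 0.25) = 0.96 × 0.51 × 0.71 × 0.75 = 0.260712
P(at least one) = 1 − 0.260712 = 0.739288

0.739288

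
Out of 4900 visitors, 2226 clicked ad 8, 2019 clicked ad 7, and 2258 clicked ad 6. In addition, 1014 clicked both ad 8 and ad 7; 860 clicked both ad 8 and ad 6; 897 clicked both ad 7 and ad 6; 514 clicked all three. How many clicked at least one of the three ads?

4246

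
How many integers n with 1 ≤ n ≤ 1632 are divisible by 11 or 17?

Apply inclusion-exclusion:
floor(1632/11) + floor(1632/17) − floor(1632/187) = 148 + 96 − 8 = 236

236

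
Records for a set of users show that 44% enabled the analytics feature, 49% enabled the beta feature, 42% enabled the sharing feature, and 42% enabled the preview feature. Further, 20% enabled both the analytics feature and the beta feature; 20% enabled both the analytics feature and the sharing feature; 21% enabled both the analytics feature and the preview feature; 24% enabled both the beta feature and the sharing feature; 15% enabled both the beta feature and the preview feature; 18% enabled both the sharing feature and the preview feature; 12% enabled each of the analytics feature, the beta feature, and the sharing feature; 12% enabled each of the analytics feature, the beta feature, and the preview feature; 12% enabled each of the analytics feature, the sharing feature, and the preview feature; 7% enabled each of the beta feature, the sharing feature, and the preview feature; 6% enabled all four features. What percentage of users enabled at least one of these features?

By inclusion-exclusion,
P(at least one) = 44 + 49 + 42 + 42 − 20 − 20 − 21 − 24 − 15 − 18 + 12 + 12 + 12 + 7 − 6 = 96%

96%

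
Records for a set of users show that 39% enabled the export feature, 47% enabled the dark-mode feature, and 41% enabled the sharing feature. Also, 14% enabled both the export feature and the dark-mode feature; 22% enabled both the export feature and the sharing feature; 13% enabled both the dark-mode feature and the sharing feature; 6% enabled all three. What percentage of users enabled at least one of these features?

84%

Apply inclusion-exclusion:
P(≥1) = 39 + 47 + 41 − 14 − 22 − 13 + 6 = 84%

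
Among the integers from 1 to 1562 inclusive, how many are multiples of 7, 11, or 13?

Using inclusion–exclusion:
floor(1562/7) + floor(1562/11) + floor(1562/13) − floor(1562/77) − floor(1562/91) − floor(1562/143) + floor(1562/1001) = 223 + 142 + 120 − 20 − 17 − 10 + 1 = 439

439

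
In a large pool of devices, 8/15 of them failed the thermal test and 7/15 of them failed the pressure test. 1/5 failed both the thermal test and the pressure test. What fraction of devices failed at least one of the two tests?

P(union) = 8/15 + 7/15 − 1/5 = 4/5

4/5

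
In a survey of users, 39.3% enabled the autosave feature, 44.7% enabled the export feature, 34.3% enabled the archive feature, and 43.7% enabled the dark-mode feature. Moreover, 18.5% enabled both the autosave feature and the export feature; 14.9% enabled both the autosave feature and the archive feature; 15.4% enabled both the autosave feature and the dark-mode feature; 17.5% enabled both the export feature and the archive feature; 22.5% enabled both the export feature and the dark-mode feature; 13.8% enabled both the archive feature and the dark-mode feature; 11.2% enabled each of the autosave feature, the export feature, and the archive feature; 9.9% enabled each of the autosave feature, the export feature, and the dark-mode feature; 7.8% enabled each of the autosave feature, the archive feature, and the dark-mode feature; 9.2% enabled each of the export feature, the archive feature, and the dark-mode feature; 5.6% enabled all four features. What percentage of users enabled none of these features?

8.1%

P(≥1) = 39.3 + 44.7 + 34.3 + 43.7 − 18.5 − 14.9 − 15.4 − 17.5 − 22.5 − 13.8 + 11.2 + 9.9 + 7.8 + 9.2 − 5.6 = 91.9%
P(none) = 100% − 91.9% = 8.1%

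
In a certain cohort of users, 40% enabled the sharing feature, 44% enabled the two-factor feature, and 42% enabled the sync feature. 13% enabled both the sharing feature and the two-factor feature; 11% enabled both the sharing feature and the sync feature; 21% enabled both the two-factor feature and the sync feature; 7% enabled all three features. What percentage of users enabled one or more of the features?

88%

Inclusion–exclusion gives
P(union) = 40 + 44 + 42 − 13 − 11 − 21 + 7 = 88%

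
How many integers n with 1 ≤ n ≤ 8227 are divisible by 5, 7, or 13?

Apply inclusion-exclusion:
1645 + 1175 + 632 − 235 − 126 − 90 + 18 = 3019

3019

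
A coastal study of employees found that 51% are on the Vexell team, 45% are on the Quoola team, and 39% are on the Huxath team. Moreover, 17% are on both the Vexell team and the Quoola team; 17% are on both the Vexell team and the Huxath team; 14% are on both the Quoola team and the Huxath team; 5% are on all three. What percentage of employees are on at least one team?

92%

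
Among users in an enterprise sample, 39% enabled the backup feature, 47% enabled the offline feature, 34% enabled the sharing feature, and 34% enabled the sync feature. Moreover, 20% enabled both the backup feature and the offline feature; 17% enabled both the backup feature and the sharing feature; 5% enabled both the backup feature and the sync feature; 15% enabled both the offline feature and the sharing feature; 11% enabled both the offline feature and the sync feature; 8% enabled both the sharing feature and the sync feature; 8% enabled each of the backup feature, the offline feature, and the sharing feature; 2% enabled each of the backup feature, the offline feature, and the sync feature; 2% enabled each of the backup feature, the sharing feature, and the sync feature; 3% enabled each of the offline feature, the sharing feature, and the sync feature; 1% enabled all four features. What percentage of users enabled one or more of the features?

By inclusion-exclusion,
P(≥1) = 39 + 47 + 34 + 34 − 20 − 17 − 5 − 15 − 11 − 8 + 8 + 2 + 2 + 3 − 1 = 92%

92%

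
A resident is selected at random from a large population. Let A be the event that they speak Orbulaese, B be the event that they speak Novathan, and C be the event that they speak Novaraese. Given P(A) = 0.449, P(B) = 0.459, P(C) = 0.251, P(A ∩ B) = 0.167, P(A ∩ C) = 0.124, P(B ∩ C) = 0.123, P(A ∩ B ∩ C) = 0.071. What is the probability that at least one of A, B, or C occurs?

0.816

By inclusion–exclusion:
P(A ∪ B ∪ C) = 0.449 + 0.459 + 0.251 − 0.167 − 0.124 − 0.123 + 0.071 = 0.816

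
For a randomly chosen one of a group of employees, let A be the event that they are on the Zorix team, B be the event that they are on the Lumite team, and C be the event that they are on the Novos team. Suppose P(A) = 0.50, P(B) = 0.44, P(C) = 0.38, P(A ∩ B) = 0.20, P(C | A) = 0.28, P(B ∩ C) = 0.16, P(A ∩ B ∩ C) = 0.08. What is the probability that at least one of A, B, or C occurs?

0.90

P(A ∩ C) = P(A)·P(C|A) = 0.50 × 0.28 = 0.14
By inclusion–exclusion:
P(A ∪ B ∪ C) = 0.50 + 0.44 + 0.38 − 0.20 − 0.14 − 0.16 + 0.08 = 0.90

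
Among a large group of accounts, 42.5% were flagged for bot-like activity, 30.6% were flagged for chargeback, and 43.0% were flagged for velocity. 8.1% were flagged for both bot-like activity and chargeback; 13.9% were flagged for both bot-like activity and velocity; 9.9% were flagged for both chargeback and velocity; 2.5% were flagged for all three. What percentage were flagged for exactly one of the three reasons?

Using the inclusion–exclusion count for exactly one event:
P(exactly one) = 42.5 + 30.6 + 43.0 − 2·8.1 − 2·13.9 − 2·9.9 + 3·2.5 = 59.8%

59.8%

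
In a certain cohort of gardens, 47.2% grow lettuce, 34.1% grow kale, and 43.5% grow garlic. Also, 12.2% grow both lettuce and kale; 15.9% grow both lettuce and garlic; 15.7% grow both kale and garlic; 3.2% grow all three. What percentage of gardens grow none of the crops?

15.8%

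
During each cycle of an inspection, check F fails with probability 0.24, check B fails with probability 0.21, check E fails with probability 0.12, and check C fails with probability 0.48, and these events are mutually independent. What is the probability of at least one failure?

P(none) = (1 − 0.24) × (1 − 0.21) × (1 − 0.12) × (1 − 0.48) = 0.76 × 0.79 × 0.88 × 0.52 = 0.27474304
P(at least one) = 1 − 0.27474304 = 0.72525696

0.72525696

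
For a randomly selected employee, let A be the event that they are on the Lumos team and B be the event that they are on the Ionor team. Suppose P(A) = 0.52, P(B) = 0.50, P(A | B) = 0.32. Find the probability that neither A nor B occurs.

P(A ∩ B) = P(B)·P(A|B) = 0.50 × 0.32 = 0.16
Using inclusion–exclusion:
P(A ∪ B) = 0.52 + 0.50 − 0.16 = 0.86
P(none) = 1 − 0.86 = 0.14

0.14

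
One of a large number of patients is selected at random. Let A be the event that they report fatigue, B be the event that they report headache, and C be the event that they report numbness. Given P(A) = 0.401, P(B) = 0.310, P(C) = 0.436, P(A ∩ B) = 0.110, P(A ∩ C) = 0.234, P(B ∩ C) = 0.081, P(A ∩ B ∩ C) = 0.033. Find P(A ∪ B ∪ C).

0.755

Inclusion–exclusion gives
P(A ∪ B ∪ C) = 0.401 + 0.310 + 0.436 − 0.110 − 0.234 − 0.081 + 0.033 = 0.755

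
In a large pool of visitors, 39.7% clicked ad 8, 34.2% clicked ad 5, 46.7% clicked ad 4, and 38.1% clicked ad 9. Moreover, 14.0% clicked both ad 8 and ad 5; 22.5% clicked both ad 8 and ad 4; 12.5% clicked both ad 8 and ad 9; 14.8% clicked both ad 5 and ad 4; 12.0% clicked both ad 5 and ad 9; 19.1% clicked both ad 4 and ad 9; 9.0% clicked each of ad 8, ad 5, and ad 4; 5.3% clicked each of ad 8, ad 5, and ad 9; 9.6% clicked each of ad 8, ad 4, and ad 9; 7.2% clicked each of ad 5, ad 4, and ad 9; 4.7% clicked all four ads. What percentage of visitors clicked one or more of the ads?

90.2%

Using inclusion–exclusion:
P(at least one) = 39.7 + 34.2 + 46.7 + 38.1 − 14.0 − 22.5 − 12.5 − 14.8 − 12.0 − 19.1 + 9.0 + 5.3 + 9.6 + 7.2 − 4.7 = 90.2%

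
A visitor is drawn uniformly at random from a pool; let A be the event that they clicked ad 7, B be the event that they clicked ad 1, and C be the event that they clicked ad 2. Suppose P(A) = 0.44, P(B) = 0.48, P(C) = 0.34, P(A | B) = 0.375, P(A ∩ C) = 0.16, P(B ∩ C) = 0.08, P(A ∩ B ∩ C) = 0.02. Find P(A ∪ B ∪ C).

P(A ∩ B) = P(B)·P(A|B) = 0.48 × 0.375 = 0.18
By inclusion–exclusion:
P(A ∪ B ∪ C) = 0.44 + 0.48 + 0.34 − 0.18 − 0.16 − 0.08 + 0.02 = 0.86

0.86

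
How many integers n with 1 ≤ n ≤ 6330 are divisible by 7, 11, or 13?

1776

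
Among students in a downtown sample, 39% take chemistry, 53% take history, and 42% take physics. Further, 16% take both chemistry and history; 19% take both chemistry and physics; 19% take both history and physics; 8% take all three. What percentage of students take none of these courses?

P(at least one) = 39 + 53 + 42 − 16 − 19 − 19 + 8 = 88%
P(none) = 100% − 88% = 12%

12%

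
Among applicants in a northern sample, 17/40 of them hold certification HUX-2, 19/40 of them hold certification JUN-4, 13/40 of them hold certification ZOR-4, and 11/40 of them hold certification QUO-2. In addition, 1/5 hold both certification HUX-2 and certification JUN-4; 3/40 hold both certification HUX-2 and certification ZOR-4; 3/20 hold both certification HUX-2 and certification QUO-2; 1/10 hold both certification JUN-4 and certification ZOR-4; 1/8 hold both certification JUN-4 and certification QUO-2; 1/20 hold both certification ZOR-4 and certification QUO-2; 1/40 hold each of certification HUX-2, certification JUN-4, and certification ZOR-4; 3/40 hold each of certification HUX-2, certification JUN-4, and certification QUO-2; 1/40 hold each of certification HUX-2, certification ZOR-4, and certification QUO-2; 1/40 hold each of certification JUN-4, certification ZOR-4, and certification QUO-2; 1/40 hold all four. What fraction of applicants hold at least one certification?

Inclusion–exclusion gives
P(≥1) = 17/40 + 19/40 + 13/40 + 11/40 − 1/5 − 3/40 − 3/20 − 1/10 − 1/8 − 1/20 + 1/40 + 3/40 + 1/40 + 1/40 − 1/40 = 37/40

37/40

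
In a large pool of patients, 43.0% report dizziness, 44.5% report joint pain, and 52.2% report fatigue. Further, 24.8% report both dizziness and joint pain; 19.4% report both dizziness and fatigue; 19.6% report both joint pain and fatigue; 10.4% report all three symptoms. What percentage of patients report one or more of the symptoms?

Apply inclusion-exclusion:
P(≥1) = 43.0 + 44.5 + 52.2 − 24.8 − 19.4 − 19.6 + 10.4 = 86.3%

86.3%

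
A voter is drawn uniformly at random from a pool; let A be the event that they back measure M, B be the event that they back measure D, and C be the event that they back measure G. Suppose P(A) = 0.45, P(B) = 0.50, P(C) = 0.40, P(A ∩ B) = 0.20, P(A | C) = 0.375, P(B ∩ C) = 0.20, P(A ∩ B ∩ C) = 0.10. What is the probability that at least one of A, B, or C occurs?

P(A ∩ C) = P(C)·P(A|C) = 0.40 × 0.375 = 0.15
By inclusion-exclusion,
P(A ∪ B ∪ C) = 0.45 + 0.50 + 0.40 − 0.20 − 0.15 − 0.20 + 0.10 = 0.90

0.90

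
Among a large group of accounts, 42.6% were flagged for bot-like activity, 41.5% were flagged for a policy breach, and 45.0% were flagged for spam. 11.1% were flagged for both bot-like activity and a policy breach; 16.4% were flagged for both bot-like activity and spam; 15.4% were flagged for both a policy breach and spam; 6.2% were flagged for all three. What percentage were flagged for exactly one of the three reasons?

P(exactly one) = 42.6 + 41.5 + 45.0 − 2·11.1 − 2·16.4 − 2·15.4 + 3·6.2 = 61.9%

61.9%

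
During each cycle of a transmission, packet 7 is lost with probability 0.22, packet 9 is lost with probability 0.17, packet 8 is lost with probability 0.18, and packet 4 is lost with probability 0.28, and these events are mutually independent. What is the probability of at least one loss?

0.61777504

P(none) = (1 − 0.22) × (1 − 0.17) × (1 − 0.18) × (1 − 0.28) = 0.78 × 0.83 × 0.82 × 0.72 = 0.38222496
P(at least one) = 1 − 0.38222496 = 0.61777504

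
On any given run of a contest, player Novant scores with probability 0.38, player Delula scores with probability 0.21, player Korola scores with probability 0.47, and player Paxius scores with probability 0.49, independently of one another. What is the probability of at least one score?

0.86760706

P(none) = (1 − 0.38) × (1 − 0.21) × (1 − 0.47) × (1 − 0.49) = 0.62 × 0.79 × 0.53 × 0.51 = 0.13239294
P(at least one) = 1 − 0.13239294 = 0.86760706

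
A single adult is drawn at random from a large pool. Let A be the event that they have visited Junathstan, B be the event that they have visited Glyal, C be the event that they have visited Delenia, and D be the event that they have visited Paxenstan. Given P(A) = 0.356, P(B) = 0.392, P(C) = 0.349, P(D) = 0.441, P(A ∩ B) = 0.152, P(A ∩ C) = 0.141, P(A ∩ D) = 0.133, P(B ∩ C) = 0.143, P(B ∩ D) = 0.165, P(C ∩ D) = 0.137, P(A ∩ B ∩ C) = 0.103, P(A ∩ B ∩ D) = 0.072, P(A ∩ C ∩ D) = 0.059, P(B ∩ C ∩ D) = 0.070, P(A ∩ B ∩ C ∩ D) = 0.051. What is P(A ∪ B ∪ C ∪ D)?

By inclusion–exclusion:
P(A ∪ B ∪ C ∪ D) = 0.356 + 0.392 + 0.349 + 0.441 − 0.152 − 0.141 − 0.133 − 0.143 − 0.165 − 0.137 + 0.103 + 0.072 + 0.059 + 0.070 − 0.051 = 0.920

0.920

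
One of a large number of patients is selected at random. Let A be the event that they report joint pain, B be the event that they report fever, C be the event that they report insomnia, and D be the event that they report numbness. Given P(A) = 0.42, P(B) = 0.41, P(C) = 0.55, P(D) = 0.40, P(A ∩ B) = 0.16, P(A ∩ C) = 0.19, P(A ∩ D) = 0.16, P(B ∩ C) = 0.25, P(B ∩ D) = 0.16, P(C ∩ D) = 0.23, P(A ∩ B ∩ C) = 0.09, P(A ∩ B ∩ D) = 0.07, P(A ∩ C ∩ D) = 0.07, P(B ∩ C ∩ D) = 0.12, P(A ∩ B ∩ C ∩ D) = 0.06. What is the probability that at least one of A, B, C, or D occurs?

By inclusion-exclusion,
P(A ∪ B ∪ C ∪ D) = 0.42 + 0.41 + 0.55 + 0.40 − 0.16 − 0.19 − 0.16 − 0.25 − 0.16 − 0.23 + 0.09 + 0.07 + 0.07 + 0.12 − 0.06 = 0.92

0.92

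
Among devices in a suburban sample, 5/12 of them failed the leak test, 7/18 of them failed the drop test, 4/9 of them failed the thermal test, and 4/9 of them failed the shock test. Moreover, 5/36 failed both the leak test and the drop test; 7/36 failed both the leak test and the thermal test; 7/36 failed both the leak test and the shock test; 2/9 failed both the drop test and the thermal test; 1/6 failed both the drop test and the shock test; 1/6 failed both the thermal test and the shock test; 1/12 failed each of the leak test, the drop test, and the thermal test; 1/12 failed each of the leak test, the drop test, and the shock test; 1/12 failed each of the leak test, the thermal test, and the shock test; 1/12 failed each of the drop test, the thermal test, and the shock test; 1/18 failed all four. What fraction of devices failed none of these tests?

1/9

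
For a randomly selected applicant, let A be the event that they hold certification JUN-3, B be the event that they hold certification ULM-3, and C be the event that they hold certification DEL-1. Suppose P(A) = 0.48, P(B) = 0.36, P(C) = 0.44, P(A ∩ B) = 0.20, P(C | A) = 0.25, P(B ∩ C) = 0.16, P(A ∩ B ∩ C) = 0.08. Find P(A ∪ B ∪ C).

P(A ∩ C) = P(A)·P(C|A) = 0.48 × 0.25 = 0.12
Apply inclusion-exclusion:
P(A ∪ B ∪ C) = 0.48 + 0.36 + 0.44 − 0.20 − 0.12 − 0.16 + 0.08 = 0.88

0.88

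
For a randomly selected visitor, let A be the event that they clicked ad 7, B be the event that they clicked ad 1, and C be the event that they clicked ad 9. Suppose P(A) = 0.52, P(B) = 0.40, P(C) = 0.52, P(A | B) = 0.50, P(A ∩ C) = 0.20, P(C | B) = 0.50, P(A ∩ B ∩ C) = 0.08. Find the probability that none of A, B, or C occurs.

P(A ∩ B) = P(B)·P(A|B) = 0.40 × 0.50 = 0.20
P(B ∩ C) = P(B)·P(C|B) = 0.40 × 0.50 = 0.20
Inclusion–exclusion gives
P(A ∪ B ∪ C) = 0.52 + 0.40 + 0.52 − 0.20 − 0.20 − 0.20 + 0.08 = 0.92
P(none) = 1 − 0.92 = 0.08

0.08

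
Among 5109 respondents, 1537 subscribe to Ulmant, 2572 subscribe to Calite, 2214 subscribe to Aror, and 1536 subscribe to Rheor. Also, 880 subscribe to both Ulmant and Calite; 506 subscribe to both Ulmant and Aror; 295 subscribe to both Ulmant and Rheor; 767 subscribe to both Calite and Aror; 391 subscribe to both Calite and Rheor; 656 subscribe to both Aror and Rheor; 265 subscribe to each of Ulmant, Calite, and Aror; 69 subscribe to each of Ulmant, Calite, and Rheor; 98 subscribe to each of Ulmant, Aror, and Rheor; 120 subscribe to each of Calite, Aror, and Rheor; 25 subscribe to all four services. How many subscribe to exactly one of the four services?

2425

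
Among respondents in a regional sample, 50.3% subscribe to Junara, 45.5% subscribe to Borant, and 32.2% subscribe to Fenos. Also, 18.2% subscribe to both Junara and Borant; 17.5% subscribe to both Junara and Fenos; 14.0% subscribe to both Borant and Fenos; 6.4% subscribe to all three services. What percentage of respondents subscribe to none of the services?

15.3%

By inclusion–exclusion:
P(union) = 50.3 + 45.5 + 32.2 − 18.2 − 17.5 − 14.0 + 6.4 = 84.7%
P(none) = 100% − 84.7% = 15.3%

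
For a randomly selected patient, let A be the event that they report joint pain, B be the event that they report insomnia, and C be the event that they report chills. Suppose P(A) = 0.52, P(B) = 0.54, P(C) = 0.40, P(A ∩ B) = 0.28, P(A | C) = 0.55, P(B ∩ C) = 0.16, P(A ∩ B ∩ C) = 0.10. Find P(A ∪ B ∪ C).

0.90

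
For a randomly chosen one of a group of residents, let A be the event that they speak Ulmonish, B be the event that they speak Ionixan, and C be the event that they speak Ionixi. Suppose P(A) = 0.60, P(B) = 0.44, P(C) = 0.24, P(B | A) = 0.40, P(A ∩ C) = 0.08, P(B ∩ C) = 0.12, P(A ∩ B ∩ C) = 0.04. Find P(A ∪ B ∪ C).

0.88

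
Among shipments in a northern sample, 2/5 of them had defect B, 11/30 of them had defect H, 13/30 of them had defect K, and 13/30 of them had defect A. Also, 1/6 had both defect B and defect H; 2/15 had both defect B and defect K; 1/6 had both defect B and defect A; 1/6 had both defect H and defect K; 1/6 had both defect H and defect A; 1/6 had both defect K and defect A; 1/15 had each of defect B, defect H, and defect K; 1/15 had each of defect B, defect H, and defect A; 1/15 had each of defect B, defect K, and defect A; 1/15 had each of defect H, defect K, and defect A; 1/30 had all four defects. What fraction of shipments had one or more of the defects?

9/10

Apply inclusion-exclusion:
P(union) = 2/5 + 11/30 + 13/30 + 13/30 − 1/6 − 2/15 − 1/6 − 1/6 − 1/6 − 1/6 + 1/15 + 1/15 + 1/15 + 1/15 − 1/30 = 9/10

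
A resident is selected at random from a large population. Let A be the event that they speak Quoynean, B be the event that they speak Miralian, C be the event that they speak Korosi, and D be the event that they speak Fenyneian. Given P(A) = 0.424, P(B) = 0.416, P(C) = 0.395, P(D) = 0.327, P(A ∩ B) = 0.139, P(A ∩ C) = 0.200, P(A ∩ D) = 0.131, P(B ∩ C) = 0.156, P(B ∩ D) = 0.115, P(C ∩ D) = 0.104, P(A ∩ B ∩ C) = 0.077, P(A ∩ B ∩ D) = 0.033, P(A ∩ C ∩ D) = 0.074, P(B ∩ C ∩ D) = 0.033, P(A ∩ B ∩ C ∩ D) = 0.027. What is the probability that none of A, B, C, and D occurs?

0.093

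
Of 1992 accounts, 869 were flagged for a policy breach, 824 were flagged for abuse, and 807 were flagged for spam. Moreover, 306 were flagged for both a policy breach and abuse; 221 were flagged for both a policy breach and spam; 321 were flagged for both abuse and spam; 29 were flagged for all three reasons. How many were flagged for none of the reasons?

Inclusion–exclusion gives
|at least one| = 869 + 824 + 807 − 306 − 221 − 321 + 29 = 1681
None: 1992 − 1681 = 311

311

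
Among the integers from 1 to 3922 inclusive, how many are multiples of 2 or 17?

2076

By inclusion-exclusion,
⌊3922/2⌋ + ⌊3922/17⌋ − ⌊3922/34⌋ = 1961 + 230 − 115 = 2076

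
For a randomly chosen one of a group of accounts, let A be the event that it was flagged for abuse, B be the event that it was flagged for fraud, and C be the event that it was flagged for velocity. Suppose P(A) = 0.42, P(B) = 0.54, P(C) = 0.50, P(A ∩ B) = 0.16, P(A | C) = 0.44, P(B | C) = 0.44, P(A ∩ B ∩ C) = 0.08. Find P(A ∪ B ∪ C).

P(A ∩ C) = P(C)·P(A|C) = 0.50 × 0.44 = 0.22
P(B ∩ C) = P(C)·P(B|C) = 0.50 × 0.44 = 0.22
Apply inclusion-exclusion:
P(A ∪ B ∪ C) = 0.42 + 0.54 + 0.50 − 0.16 − 0.22 − 0.22 + 0.08 = 0.94

0.94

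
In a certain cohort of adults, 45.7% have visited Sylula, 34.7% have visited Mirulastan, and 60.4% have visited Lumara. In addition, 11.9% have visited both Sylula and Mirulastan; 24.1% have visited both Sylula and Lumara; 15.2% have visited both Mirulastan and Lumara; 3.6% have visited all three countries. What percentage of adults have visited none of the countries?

6.8%

Apply inclusion-exclusion:
P(at least one) = 45.7 + 34.7 + 60.4 − 11.9 − 24.1 − 15.2 + 3.6 = 93.2%
P(none) = 100% − 93.2% = 6.8%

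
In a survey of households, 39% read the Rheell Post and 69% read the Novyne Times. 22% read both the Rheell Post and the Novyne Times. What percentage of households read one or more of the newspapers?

By inclusion–exclusion:
P(≥1) = 39 + 69 − 22 = 86%

86%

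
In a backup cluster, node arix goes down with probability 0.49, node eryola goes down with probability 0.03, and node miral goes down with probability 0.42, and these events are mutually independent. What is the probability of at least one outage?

0.713074

P(none) = (1 − 0.49) × (1 − 0.03) × (1 − 0.42) = 0.51 × 0.97 × 0.58 = 0.286926
P(at least one) = 1 − 0.286926 = 0.713074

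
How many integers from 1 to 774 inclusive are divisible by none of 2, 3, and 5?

Inclusion–exclusion gives
floor(774/2) + floor(774/3) + floor(774/5) − floor(774/6) − floor(774/10) − floor(774/15) + floor(774/30) = 387 + 258 + 154 − 129 − 77 − 51 + 25 = 567
774 − 567 = 207

207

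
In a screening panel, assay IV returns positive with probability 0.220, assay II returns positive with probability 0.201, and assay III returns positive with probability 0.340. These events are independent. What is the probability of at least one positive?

P(none) = (1 − 0.220) × (1 − 0.201) × (1 − 0.340) = 0.780 × 0.799 × 0.660 = 0.4113252
P(at least one) = 1 − 0.4113252 = 0.5886748

0.5886748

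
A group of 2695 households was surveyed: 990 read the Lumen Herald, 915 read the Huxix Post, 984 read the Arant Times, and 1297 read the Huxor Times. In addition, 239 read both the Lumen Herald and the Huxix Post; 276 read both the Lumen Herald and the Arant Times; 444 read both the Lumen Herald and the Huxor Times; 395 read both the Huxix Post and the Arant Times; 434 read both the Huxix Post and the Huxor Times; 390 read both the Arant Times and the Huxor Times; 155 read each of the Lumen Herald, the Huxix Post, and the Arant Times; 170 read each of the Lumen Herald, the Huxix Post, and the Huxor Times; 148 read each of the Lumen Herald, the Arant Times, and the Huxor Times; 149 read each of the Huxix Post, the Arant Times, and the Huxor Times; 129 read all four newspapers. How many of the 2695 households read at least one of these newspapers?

2501

By inclusion-exclusion,
|at least one| = 990 + 915 + 984 + 1297 − 239 − 276 − 444 − 395 − 434 − 390 + 155 + 170 + 148 + 149 − 129 = 2501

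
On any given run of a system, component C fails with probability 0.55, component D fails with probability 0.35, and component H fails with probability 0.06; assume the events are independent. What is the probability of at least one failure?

P(none) = (1 − 0.55) × (1 − 0.35) × (1 − 0.06) = 0.45 × 0.65 × 0.94 = 0.27495
P(at least one) = 1 − 0.27495 = 0.72505

0.72505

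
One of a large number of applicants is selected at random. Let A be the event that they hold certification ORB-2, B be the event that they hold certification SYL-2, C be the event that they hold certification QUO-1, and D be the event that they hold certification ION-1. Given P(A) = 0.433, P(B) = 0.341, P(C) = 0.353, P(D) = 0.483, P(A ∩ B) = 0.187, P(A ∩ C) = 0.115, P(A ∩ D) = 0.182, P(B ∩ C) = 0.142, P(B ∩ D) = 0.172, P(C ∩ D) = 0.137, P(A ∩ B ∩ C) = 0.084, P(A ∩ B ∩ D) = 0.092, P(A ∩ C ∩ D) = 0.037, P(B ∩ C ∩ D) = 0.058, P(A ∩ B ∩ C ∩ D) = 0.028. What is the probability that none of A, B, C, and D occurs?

0.082

Apply inclusion-exclusion:
P(A ∪ B ∪ C ∪ D) = 0.433 + 0.341 + 0.353 + 0.483 − 0.187 − 0.115 − 0.182 − 0.142 − 0.172 − 0.137 + 0.084 + 0.092 + 0.037 + 0.058 − 0.028 = 0.918
P(none) = 1 − 0.918 = 0.082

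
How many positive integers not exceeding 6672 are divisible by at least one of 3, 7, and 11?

3206

2224 + 953 + 606 − 317 − 202 − 86 + 28 = 3206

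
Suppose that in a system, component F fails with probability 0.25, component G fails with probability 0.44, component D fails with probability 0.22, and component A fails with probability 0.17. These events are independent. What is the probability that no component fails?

0.271908

P(none) = (1 − 0.25) × (1 − 0.44) × (1 − 0.22) × (1 − 0.17) = 0.75 × 0.56 × 0.78 × 0.83 = 0.271908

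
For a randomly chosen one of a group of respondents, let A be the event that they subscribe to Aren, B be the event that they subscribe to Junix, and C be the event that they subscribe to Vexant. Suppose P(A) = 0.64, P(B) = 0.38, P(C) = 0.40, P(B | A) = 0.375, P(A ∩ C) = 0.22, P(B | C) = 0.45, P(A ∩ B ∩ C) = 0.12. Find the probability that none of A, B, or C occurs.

0.10

P(A ∩ B) = P(A)·P(B|A) = 0.64 × 0.375 = 0.24
P(B ∩ C) = P(C)·P(B|C) = 0.40 × 0.45 = 0.18
Using inclusion–exclusion:
P(A ∪ B ∪ C) = 0.64 + 0.38 + 0.40 − 0.24 − 0.22 − 0.18 + 0.12 = 0.90
P(none) = 1 − 0.90 = 0.10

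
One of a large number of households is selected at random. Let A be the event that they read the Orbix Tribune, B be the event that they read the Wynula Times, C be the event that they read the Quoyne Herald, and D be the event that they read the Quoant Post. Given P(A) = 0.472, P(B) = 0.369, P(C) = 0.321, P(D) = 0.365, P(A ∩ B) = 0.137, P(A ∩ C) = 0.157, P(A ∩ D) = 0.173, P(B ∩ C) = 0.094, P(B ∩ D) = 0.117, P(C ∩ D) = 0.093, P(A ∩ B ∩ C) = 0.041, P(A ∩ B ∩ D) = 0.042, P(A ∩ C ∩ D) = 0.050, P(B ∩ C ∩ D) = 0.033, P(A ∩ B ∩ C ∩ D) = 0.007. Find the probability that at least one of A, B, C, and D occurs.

0.915

P(A ∪ B ∪ C ∪ D) = 0.472 + 0.369 + 0.321 + 0.365 − 0.137 − 0.157 − 0.173 − 0.094 − 0.117 − 0.093 + 0.041 + 0.042 + 0.050 + 0.033 − 0.007 = 0.915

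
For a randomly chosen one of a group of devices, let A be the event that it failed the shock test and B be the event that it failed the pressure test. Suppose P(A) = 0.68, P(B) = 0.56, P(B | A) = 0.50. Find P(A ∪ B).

0.90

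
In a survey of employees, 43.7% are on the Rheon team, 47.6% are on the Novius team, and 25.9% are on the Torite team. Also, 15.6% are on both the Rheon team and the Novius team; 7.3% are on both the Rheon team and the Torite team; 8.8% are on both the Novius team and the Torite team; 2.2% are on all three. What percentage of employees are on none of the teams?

12.3%

Inclusion–exclusion gives
P(at least one) = 43.7 + 47.6 + 25.9 − 15.6 − 7.3 − 8.8 + 2.2 = 87.7%
P(none) = 100% − 87.7% = 12.3%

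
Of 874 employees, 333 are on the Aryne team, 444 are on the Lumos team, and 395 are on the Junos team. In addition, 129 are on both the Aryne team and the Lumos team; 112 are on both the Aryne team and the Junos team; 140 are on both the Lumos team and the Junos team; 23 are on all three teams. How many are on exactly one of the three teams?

N(exactly one) = 333 + 444 + 395 − 2·129 − 2·112 − 2·140 + 3·23 = 479

479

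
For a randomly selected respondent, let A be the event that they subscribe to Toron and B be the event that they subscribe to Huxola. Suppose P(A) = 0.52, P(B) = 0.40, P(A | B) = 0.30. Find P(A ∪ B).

P(A ∩ B) = P(B)·P(A|B) = 0.40 × 0.30 = 0.12
P(A ∪ B) = 0.52 + 0.40 − 0.12 = 0.80

0.80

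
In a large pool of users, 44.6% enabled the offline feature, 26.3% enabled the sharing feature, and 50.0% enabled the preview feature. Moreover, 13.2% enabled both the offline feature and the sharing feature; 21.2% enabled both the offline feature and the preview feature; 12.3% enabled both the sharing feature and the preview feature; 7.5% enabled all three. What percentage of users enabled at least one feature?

By inclusion-exclusion,
P(≥1) = 44.6 + 26.3 + 50.0 − 13.2 − 21.2 − 12.3 + 7.5 = 81.7%

81.7%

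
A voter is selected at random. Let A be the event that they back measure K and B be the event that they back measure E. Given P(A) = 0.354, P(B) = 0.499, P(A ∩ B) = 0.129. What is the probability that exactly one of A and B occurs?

0.595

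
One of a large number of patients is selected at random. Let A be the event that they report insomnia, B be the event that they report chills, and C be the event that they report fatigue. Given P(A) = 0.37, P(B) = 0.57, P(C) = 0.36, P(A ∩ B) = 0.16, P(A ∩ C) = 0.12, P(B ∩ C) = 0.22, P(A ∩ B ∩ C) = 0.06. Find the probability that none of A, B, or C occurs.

P(A ∪ B ∪ C) = 0.37 + 0.57 + 0.36 − 0.16 − 0.12 − 0.22 + 0.06 = 0.86
P(none) = 1 − 0.86 = 0.14

0.14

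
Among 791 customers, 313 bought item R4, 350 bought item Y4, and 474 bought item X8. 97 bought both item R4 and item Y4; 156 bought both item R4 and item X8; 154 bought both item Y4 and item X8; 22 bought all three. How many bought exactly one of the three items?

389

By inclusion–exclusion (exactly-one form):
N(exactly one) = 313 + 350 + 474 − 2·97 − 2·156 − 2·154 + 3·22 = 389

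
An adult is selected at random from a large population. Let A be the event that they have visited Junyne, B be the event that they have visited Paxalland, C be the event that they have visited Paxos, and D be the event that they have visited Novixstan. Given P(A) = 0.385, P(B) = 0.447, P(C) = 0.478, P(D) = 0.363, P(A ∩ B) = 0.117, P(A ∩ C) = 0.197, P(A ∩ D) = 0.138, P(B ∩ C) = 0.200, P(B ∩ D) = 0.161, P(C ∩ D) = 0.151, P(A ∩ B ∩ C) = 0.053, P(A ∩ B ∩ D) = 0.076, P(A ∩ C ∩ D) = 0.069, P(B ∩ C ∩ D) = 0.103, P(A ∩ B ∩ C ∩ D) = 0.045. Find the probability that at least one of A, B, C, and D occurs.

0.965

P(A ∪ B ∪ C ∪ D) = 0.385 + 0.447 + 0.478 + 0.363 − 0.117 − 0.197 − 0.138 − 0.200 − 0.161 − 0.151 + 0.053 + 0.076 + 0.069 + 0.103 − 0.045 = 0.965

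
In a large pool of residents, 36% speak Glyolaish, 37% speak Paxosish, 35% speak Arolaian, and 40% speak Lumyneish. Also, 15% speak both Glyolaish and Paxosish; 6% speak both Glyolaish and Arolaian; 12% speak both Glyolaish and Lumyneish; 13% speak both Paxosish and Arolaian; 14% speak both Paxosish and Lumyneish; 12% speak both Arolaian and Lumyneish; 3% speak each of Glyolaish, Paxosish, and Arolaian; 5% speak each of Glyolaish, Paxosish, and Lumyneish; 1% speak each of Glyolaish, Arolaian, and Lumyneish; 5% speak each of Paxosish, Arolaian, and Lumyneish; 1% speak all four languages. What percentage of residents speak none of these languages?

11%

P(at least one) = 36 + 37 + 35 + 40 − 15 − 6 − 12 − 13 − 14 − 12 + 3 + 5 + 1 + 5 − 1 = 89%
P(none) = 100% − 89% = 11%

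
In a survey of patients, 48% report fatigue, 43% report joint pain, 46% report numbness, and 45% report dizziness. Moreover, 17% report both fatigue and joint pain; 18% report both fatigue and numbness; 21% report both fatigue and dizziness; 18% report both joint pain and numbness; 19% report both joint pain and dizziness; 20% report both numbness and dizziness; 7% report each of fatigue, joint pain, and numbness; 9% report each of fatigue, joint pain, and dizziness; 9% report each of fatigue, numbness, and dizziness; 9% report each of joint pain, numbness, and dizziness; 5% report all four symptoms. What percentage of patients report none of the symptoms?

2%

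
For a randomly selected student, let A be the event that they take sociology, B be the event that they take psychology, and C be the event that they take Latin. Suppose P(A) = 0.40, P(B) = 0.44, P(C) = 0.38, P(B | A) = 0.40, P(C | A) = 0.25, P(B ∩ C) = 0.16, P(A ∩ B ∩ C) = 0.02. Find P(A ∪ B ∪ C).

0.82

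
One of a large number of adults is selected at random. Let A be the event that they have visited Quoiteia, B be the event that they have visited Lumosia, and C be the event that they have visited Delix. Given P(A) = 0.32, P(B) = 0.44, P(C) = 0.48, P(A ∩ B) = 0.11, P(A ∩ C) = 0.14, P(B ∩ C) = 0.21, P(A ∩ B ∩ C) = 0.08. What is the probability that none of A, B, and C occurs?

P(A ∪ B ∪ C) = 0.32 + 0.44 + 0.48 − 0.11 − 0.14 − 0.21 + 0.08 = 0.86
P(none) = 1 − 0.86 = 0.14

0.14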